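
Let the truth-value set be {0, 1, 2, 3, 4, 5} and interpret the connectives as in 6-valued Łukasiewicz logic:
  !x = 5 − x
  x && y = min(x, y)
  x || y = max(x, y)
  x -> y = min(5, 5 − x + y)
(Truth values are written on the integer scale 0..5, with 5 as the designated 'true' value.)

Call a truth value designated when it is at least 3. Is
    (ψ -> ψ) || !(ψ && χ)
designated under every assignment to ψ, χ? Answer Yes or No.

At ψ = 4, χ = 3, for instance:
ψ -> ψ = 4 -> 4 = 5
ψ && χ = 4 && 3 = 3
!(ψ && χ) = !3 = 2
(ψ -> ψ) || !(ψ && χ) = 5 || 2 = 5
and checking the remaining 35 assignments likewise gives ≥ 3 in every case.

Yes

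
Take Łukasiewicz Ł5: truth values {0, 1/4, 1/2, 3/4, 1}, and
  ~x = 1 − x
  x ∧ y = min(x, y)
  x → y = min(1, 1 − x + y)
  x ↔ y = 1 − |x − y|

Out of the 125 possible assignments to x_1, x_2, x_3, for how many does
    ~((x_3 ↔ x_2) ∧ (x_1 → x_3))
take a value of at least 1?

14

value 1: 14 assignments (counts)
value 3/4: 26 assignments
value 1/2: 35 assignments
value 1/4: 35 assignments
value 0: 15 assignments
So 14 of the 125 assignments meet the threshold.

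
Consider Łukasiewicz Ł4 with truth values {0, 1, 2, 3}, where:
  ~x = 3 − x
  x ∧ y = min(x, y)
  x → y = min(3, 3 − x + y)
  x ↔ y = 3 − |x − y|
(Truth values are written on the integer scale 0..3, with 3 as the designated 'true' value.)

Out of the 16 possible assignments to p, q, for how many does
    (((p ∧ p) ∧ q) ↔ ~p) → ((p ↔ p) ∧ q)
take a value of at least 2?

p = 0, q = 0 ↦ 3  ≥
p = 0, q = 1 ↦ 3  ≥
p = 0, q = 2 ↦ 3  ≥
p = 0, q = 3 ↦ 3  ≥
p = 1, q = 0 ↦ 2  ≥
p = 1, q = 1 ↦ 2  ≥
p = 1, q = 2 ↦ 3  ≥
p = 1, q = 3 ↦ 3  ≥
p = 2, q = 0 ↦ 1  <
p = 2, q = 1 ↦ 1  <
p = 2, q = 2 ↦ 3  ≥
p = 2, q = 3 ↦ 3  ≥
p = 3, q = 0 ↦ 0  <
p = 3, q = 1 ↦ 2  ≥
p = 3, q = 2 ↦ 3  ≥
p = 3, q = 3 ↦ 3  ≥
So 13 of the 16 assignments meet the threshold.

13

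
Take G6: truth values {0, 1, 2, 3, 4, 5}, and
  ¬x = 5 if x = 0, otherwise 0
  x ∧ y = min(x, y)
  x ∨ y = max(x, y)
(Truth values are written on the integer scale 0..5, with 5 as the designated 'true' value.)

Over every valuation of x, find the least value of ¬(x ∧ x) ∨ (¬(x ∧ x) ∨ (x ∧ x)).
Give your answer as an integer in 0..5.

Take x = 1:
x ∧ x = 1 ∧ 1 = 1
¬(x ∧ x) = ¬1 = 0
x ∧ x = 1 ∧ 1 = 1
¬(x ∧ x) = ¬1 = 0
x ∧ x = 1 ∧ 1 = 1
¬(x ∧ x) ∨ (x ∧ x) = 0 ∨ 1 = 1
¬(x ∧ x) ∨ (¬(x ∧ x) ∨ (x ∧ x)) = 0 ∨ 1 = 1
No assignment yields a value below 1, so this is the minimum.

1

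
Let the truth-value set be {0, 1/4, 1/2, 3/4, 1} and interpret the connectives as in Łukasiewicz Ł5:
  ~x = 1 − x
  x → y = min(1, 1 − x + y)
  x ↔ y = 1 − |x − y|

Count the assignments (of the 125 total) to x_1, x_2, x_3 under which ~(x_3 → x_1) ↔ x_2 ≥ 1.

25

value 1: 25 assignments (counts)
value 3/4: 34 assignments
value 1/2: 28 assignments
value 1/4: 22 assignments
value 0: 16 assignments
So 25 of the 125 assignments meet the threshold.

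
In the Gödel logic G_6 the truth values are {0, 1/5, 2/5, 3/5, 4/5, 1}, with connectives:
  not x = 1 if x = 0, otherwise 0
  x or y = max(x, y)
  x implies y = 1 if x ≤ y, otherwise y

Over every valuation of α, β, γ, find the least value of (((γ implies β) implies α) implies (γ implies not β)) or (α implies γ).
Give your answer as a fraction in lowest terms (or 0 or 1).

Take α = 2/5, β = 1/5, γ = 1/5:
γ implies β = 1/5 implies 1/5 = 1
(γ implies β) implies α = 1 implies 2/5 = 2/5
not β = not 1/5 = 0
γ implies not β = 1/5 implies 0 = 0
((γ implies β) implies α) implies (γ implies not β) = 2/5 implies 0 = 0
α implies γ = 2/5 implies 1/5 = 1/5
(((γ implies β) implies α) implies (γ implies not β)) or (α implies γ) = 0 or 1/5 = 1/5
No assignment yields a value below 1/5, so this is the minimum.

1/5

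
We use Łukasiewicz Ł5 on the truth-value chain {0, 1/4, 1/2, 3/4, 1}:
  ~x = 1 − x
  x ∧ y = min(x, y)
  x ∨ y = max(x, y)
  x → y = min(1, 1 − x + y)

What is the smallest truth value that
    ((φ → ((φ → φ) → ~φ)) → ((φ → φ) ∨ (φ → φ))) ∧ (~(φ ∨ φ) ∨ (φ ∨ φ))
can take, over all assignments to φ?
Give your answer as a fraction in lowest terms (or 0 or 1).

Take φ = 1/2:
φ → φ = 1/2 → 1/2 = 1
~φ = ~1/2 = 1/2
(φ → φ) → ~φ = 1 → 1/2 = 1/2
φ → ((φ → φ) → ~φ) = 1/2 → 1/2 = 1
φ → φ = 1/2 → 1/2 = 1
φ → φ = 1/2 → 1/2 = 1
(φ → φ) ∨ (φ → φ) = 1 ∨ 1 = 1
(φ → ((φ → φ) → ~φ)) → ((φ → φ) ∨ (φ → φ)) = 1 → 1 = 1
φ ∨ φ = 1/2 ∨ 1/2 = 1/2
~(φ ∨ φ) = ~1/2 = 1/2
φ ∨ φ = 1/2 ∨ 1/2 = 1/2
~(φ ∨ φ) ∨ (φ ∨ φ) = 1/2 ∨ 1/2 = 1/2
((φ → ((φ → φ) → ~φ)) → ((φ → φ) ∨ (φ → φ))) ∧ (~(φ ∨ φ) ∨ (φ ∨ φ)) = 1 ∧ 1/2 = 1/2
No assignment yields a value below 1/2, so this is the minimum.

1/2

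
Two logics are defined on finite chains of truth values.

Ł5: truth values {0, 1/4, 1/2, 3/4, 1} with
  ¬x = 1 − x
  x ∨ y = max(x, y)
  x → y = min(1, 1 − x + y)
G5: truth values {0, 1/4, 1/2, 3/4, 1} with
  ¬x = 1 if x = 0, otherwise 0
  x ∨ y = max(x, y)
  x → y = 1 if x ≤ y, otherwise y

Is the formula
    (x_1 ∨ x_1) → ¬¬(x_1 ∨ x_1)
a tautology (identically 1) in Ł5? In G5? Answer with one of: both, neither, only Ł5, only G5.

In Ł5: every assignment gives 1 — tautology.
In G5: every assignment gives 1 — tautology.

both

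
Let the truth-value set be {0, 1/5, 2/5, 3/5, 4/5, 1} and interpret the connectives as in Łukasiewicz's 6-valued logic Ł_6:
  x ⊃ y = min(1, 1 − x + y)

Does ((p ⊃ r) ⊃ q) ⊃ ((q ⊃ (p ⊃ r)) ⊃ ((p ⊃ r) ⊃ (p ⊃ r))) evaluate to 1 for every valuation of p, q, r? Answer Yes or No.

At p = 0, q = 1/5, r = 1, for instance:
p ⊃ r = 0 ⊃ 1 = 1
(p ⊃ r) ⊃ q = 1 ⊃ 1/5 = 1/5
p ⊃ r = 0 ⊃ 1 = 1
q ⊃ (p ⊃ r) = 1/5 ⊃ 1 = 1
(p ⊃ r) ⊃ (p ⊃ r) = 1 ⊃ 1 = 1
(q ⊃ (p ⊃ r)) ⊃ ((p ⊃ r) ⊃ (p ⊃ r)) = 1 ⊃ 1 = 1
((p ⊃ r) ⊃ q) ⊃ ((q ⊃ (p ⊃ r)) ⊃ ((p ⊃ r) ⊃ (p ⊃ r))) = 1/5 ⊃ 1 = 1
and checking the remaining 215 assignments likewise gives ≥ 1 in every case.

Yes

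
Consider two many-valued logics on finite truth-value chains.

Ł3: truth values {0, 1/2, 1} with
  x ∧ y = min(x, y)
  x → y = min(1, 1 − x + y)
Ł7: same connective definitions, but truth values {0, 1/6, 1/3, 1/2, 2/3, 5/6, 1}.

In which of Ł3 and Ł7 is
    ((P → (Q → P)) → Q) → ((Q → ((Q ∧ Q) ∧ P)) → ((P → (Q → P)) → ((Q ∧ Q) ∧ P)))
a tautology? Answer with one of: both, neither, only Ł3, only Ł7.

In Ł3: every assignment gives 1 — tautology.
In Ł7: every assignment gives 1 — tautology.

both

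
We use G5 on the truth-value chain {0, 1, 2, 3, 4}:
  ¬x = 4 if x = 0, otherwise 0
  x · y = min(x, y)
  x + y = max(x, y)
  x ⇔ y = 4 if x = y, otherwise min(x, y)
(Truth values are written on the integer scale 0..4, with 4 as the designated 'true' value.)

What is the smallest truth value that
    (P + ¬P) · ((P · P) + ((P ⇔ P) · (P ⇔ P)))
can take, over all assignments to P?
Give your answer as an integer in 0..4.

1

Take P = 1:
¬P = ¬1 = 0
P + ¬P = 1 + 0 = 1
P · P = 1 · 1 = 1
P ⇔ P = 1 ⇔ 1 = 4
P ⇔ P = 1 ⇔ 1 = 4
(P ⇔ P) · (P ⇔ P) = 4 · 4 = 4
(P · P) + ((P ⇔ P) · (P ⇔ P)) = 1 + 4 = 4
(P + ¬P) · ((P · P) + ((P ⇔ P) · (P ⇔ P))) = 1 · 4 = 1
No assignment yields a value below 1, so this is the minimum.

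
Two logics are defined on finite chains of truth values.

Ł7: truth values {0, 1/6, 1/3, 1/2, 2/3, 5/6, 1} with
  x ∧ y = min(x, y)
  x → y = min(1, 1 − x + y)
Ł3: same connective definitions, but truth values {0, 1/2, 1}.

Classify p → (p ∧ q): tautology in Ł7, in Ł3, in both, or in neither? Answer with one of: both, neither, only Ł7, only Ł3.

In Ł7: at p = 1/6, q = 0 the value is 5/6 — not a tautology.
In Ł3: at p = 1/2, q = 0 the value is 1/2 — not a tautology.

neither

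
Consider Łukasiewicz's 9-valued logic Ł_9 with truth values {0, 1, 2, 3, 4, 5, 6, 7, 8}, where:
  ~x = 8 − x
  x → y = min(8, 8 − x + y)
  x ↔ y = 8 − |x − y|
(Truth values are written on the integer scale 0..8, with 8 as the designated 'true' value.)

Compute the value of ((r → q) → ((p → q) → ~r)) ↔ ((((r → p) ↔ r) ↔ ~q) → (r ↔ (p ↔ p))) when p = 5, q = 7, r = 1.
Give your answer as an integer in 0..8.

2

r → q = 1 → 7 = 8
p → q = 5 → 7 = 8
~r = ~1 = 7
(p → q) → ~r = 8 → 7 = 7
(r → q) → ((p → q) → ~r) = 8 → 7 = 7
r → p = 1 → 5 = 8
(r → p) ↔ r = 8 ↔ 1 = 1
~q = ~7 = 1
((r → p) ↔ r) ↔ ~q = 1 ↔ 1 = 8
p ↔ p = 5 ↔ 5 = 8
r ↔ (p ↔ p) = 1 ↔ 8 = 1
(((r → p) ↔ r) ↔ ~q) → (r ↔ (p ↔ p)) = 8 → 1 = 1
((r → q) → ((p → q) → ~r)) ↔ ((((r → p) ↔ r) ↔ ~q) → (r ↔ (p ↔ p))) = 7 ↔ 1 = 2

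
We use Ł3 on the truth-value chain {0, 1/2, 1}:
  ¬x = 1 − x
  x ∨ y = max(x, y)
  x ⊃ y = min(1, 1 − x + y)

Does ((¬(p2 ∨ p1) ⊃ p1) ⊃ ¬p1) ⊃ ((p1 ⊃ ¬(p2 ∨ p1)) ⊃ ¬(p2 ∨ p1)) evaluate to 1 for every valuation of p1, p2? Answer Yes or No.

No

Counterexample: take p1 = 0, p2 = 1/2.
p2 ∨ p1 = 1/2 ∨ 0 = 1/2
¬(p2 ∨ p1) = ¬1/2 = 1/2
¬(p2 ∨ p1) ⊃ p1 = 1/2 ⊃ 0 = 1/2
¬p1 = ¬0 = 1
(¬(p2 ∨ p1) ⊃ p1) ⊃ ¬p1 = 1/2 ⊃ 1 = 1
p2 ∨ p1 = 1/2 ∨ 0 = 1/2
¬(p2 ∨ p1) = ¬1/2 = 1/2
p1 ⊃ ¬(p2 ∨ p1) = 0 ⊃ 1/2 = 1
p2 ∨ p1 = 1/2 ∨ 0 = 1/2
¬(p2 ∨ p1) = ¬1/2 = 1/2
(p1 ⊃ ¬(p2 ∨ p1)) ⊃ ¬(p2 ∨ p1) = 1 ⊃ 1/2 = 1/2
((¬(p2 ∨ p1) ⊃ p1) ⊃ ¬p1) ⊃ ((p1 ⊃ ¬(p2 ∨ p1)) ⊃ ¬(p2 ∨ p1)) = 1 ⊃ 1/2 = 1/2
This gives 1/2 ≠ 1.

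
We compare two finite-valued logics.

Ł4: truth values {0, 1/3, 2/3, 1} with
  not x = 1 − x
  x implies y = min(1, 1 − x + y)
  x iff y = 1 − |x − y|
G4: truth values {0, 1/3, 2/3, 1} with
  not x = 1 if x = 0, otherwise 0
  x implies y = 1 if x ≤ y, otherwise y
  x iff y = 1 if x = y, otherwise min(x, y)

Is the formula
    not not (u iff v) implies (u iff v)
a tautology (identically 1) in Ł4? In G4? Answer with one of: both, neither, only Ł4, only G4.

In Ł4: every assignment gives 1 — tautology.
In G4: at u = 1/3, v = 2/3 the value is 1/3 — not a tautology.

only Ł4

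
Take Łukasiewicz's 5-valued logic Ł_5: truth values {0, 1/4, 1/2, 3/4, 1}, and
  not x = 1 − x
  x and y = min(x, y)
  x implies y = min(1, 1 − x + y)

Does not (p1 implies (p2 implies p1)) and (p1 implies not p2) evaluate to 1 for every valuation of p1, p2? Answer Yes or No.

No

Counterexample: take p1 = 0, p2 = 0.
p2 implies p1 = 0 implies 0 = 1
p1 implies (p2 implies p1) = 0 implies 1 = 1
not (p1 implies (p2 implies p1)) = not 1 = 0
not p2 = not 0 = 1
p1 implies not p2 = 0 implies 1 = 1
not (p1 implies (p2 implies p1)) and (p1 implies not p2) = 0 and 1 = 0
This gives 0 ≠ 1.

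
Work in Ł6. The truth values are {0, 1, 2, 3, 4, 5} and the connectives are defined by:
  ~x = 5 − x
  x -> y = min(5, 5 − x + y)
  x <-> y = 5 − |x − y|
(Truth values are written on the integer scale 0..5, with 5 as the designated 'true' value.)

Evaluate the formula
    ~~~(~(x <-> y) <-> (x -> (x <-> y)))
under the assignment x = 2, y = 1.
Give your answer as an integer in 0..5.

4

x <-> y = 2 <-> 1 = 4
~(x <-> y) = ~4 = 1
x <-> y = 2 <-> 1 = 4
x -> (x <-> y) = 2 -> 4 = 5
~(x <-> y) <-> (x -> (x <-> y)) = 1 <-> 5 = 1
~(~(x <-> y) <-> (x -> (x <-> y))) = ~1 = 4
~~(~(x <-> y) <-> (x -> (x <-> y))) = ~4 = 1
~~~(~(x <-> y) <-> (x -> (x <-> y))) = ~1 = 4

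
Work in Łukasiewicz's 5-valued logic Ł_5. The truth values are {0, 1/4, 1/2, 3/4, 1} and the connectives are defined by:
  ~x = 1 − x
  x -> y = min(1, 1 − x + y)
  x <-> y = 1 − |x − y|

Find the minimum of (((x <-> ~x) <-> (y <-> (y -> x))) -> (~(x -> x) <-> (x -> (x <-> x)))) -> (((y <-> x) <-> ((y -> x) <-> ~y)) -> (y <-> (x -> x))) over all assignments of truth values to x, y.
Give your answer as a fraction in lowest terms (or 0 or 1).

Take x = 1/2, y = 0:
~x = ~1/2 = 1/2
x <-> ~x = 1/2 <-> 1/2 = 1
y -> x = 0 -> 1/2 = 1
y <-> (y -> x) = 0 <-> 1 = 0
(x <-> ~x) <-> (y <-> (y -> x)) = 1 <-> 0 = 0
x -> x = 1/2 -> 1/2 = 1
~(x -> x) = ~1 = 0
x <-> x = 1/2 <-> 1/2 = 1
x -> (x <-> x) = 1/2 -> 1 = 1
~(x -> x) <-> (x -> (x <-> x)) = 0 <-> 1 = 0
((x <-> ~x) <-> (y <-> (y -> x))) -> (~(x -> x) <-> (x -> (x <-> x))) = 0 -> 0 = 1
y <-> x = 0 <-> 1/2 = 1/2
y -> x = 0 -> 1/2 = 1
~y = ~0 = 1
(y -> x) <-> ~y = 1 <-> 1 = 1
(y <-> x) <-> ((y -> x) <-> ~y) = 1/2 <-> 1 = 1/2
x -> x = 1/2 -> 1/2 = 1
y <-> (x -> x) = 0 <-> 1 = 0
((y <-> x) <-> ((y -> x) <-> ~y)) -> (y <-> (x -> x)) = 1/2 -> 0 = 1/2
(((x <-> ~x) <-> (y <-> (y -> x))) -> (~(x -> x) <-> (x -> (x <-> x)))) -> (((y <-> x) <-> ((y -> x) <-> ~y)) -> (y <-> (x -> x))) = 1 -> 1/2 = 1/2
No assignment yields a value below 1/2, so this is the minimum.

1/2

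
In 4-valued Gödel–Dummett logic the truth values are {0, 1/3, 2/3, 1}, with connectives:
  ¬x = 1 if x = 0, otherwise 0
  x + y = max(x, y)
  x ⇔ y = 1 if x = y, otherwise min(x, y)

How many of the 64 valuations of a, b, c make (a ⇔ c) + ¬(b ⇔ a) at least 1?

value 1: 34 assignments (counts)
value 2/3: 6 assignments
value 1/3: 12 assignments
value 0: 12 assignments
So 34 of the 64 assignments meet the threshold.

34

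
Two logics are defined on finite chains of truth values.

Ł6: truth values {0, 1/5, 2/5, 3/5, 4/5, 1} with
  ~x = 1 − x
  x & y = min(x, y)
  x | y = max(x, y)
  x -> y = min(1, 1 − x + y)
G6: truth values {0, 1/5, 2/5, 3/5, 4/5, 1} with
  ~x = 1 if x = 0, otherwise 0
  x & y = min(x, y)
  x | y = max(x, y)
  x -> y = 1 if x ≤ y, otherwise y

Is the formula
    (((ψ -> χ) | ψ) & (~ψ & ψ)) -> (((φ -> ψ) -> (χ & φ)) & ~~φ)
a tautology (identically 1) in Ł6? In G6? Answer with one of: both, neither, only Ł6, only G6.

only G6

In Ł6: at φ = 0, ψ = 1/5, χ = 0 the value is 4/5 — not a tautology.
In G6: every assignment gives 1 — tautology.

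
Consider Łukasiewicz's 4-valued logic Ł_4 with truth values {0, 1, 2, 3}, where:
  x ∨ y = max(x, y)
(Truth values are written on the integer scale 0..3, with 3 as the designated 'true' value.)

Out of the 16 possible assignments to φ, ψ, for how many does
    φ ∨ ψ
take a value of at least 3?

φ = 0, ψ = 0 ↦ 0  <
φ = 0, ψ = 1 ↦ 1  <
φ = 0, ψ = 2 ↦ 2  <
φ = 0, ψ = 3 ↦ 3  ≥
φ = 1, ψ = 0 ↦ 1  <
φ = 1, ψ = 1 ↦ 1  <
φ = 1, ψ = 2 ↦ 2  <
φ = 1, ψ = 3 ↦ 3  ≥
φ = 2, ψ = 0 ↦ 2  <
φ = 2, ψ = 1 ↦ 2  <
φ = 2, ψ = 2 ↦ 2  <
φ = 2, ψ = 3 ↦ 3  ≥
φ = 3, ψ = 0 ↦ 3  ≥
φ = 3, ψ = 1 ↦ 3  ≥
φ = 3, ψ = 2 ↦ 3  ≥
φ = 3, ψ = 3 ↦ 3  ≥
So 7 of the 16 assignments meet the threshold.

7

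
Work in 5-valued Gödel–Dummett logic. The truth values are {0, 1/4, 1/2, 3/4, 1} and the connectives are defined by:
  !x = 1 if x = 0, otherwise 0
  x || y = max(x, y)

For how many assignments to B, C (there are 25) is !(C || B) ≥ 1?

value 1: 1 assignment (counts)
value 0: 24 assignments
So 1 of the 25 assignments meets the threshold.

1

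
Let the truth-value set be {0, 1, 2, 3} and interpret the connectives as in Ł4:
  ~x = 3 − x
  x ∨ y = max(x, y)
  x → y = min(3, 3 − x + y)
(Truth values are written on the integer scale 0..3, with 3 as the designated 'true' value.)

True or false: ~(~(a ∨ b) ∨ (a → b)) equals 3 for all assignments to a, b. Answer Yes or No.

No

Counterexample: take a = 0, b = 0.
a ∨ b = 0 ∨ 0 = 0
~(a ∨ b) = ~0 = 3
a → b = 0 → 0 = 3
~(a ∨ b) ∨ (a → b) = 3 ∨ 3 = 3
~(~(a ∨ b) ∨ (a → b)) = ~3 = 0
This gives 0 ≠ 3.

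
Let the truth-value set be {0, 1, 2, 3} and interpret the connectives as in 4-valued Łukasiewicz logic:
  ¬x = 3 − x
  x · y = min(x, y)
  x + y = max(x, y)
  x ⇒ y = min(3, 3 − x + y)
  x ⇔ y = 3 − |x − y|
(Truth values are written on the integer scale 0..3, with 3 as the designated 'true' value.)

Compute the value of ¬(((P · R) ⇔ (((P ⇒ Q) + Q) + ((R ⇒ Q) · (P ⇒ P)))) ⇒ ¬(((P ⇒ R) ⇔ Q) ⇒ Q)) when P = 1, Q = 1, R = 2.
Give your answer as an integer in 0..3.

P · R = 1 · 2 = 1
P ⇒ Q = 1 ⇒ 1 = 3
(P ⇒ Q) + Q = 3 + 1 = 3
R ⇒ Q = 2 ⇒ 1 = 2
P ⇒ P = 1 ⇒ 1 = 3
(R ⇒ Q) · (P ⇒ P) = 2 · 3 = 2
((P ⇒ Q) + Q) + ((R ⇒ Q) · (P ⇒ P)) = 3 + 2 = 3
(P · R) ⇔ (((P ⇒ Q) + Q) + ((R ⇒ Q) · (P ⇒ P))) = 1 ⇔ 3 = 1
P ⇒ R = 1 ⇒ 2 = 3
(P ⇒ R) ⇔ Q = 3 ⇔ 1 = 1
((P ⇒ R) ⇔ Q) ⇒ Q = 1 ⇒ 1 = 3
¬(((P ⇒ R) ⇔ Q) ⇒ Q) = ¬3 = 0
((P · R) ⇔ (((P ⇒ Q) + Q) + ((R ⇒ Q) · (P ⇒ P)))) ⇒ ¬(((P ⇒ R) ⇔ Q) ⇒ Q) = 1 ⇒ 0 = 2
¬(((P · R) ⇔ (((P ⇒ Q) + Q) + ((R ⇒ Q) · (P ⇒ P)))) ⇒ ¬(((P ⇒ R) ⇔ Q) ⇒ Q)) = ¬2 = 1

1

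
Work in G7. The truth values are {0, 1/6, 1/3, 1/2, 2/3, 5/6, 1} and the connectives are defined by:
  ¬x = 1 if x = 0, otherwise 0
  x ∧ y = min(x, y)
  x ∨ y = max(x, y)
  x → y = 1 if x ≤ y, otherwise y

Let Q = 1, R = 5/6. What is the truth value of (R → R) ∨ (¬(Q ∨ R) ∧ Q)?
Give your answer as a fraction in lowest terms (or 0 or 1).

1

R → R = 5/6 → 5/6 = 1
Q ∨ R = 1 ∨ 5/6 = 1
¬(Q ∨ R) = ¬1 = 0
¬(Q ∨ R) ∧ Q = 0 ∧ 1 = 0
(R → R) ∨ (¬(Q ∨ R) ∧ Q) = 1 ∨ 0 = 1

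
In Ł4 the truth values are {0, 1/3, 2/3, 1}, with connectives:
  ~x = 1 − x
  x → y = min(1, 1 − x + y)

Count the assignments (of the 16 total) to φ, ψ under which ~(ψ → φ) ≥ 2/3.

φ = 0, ψ = 0 ↦ 0  <
φ = 0, ψ = 1/3 ↦ 1/3  <
φ = 0, ψ = 2/3 ↦ 2/3  ≥
φ = 0, ψ = 1 ↦ 1  ≥
φ = 1/3, ψ = 0 ↦ 0  <
φ = 1/3, ψ = 1/3 ↦ 0  <
φ = 1/3, ψ = 2/3 ↦ 1/3  <
φ = 1/3, ψ = 1 ↦ 2/3  ≥
φ = 2/3, ψ = 0 ↦ 0  <
φ = 2/3, ψ = 1/3 ↦ 0  <
φ = 2/3, ψ = 2/3 ↦ 0  <
φ = 2/3, ψ = 1 ↦ 1/3  <
φ = 1, ψ = 0 ↦ 0  <
φ = 1, ψ = 1/3 ↦ 0  <
φ = 1, ψ = 2/3 ↦ 0  <
φ = 1, ψ = 1 ↦ 0  <
So 3 of the 16 assignments meet the threshold.

3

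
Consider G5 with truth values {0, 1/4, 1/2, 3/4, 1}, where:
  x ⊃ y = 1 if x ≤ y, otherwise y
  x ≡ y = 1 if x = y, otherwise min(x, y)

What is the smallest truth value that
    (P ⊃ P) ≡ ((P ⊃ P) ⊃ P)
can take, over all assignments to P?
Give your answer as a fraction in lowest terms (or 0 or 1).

0

Take P = 0:
P ⊃ P = 0 ⊃ 0 = 1
P ⊃ P = 0 ⊃ 0 = 1
(P ⊃ P) ⊃ P = 1 ⊃ 0 = 0
(P ⊃ P) ≡ ((P ⊃ P) ⊃ P) = 1 ≡ 0 = 0
No assignment yields a value below 0, so this is the minimum.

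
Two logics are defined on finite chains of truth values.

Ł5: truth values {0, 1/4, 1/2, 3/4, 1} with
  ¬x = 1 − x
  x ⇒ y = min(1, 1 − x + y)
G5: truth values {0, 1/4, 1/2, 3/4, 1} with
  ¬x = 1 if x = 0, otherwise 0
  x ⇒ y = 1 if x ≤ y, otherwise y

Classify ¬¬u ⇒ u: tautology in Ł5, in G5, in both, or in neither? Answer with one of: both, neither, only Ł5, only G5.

In Ł5: every assignment gives 1 — tautology.
In G5: at u = 1/4 the value is 1/4 — not a tautology.

only Ł5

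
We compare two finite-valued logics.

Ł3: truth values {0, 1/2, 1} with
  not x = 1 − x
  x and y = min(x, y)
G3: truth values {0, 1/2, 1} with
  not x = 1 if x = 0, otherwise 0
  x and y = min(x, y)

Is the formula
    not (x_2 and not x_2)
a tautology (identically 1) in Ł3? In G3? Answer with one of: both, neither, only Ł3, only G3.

In Ł3: at x_2 = 1/2 the value is 1/2 — not a tautology.
In G3: every assignment gives 1 — tautology.

only G3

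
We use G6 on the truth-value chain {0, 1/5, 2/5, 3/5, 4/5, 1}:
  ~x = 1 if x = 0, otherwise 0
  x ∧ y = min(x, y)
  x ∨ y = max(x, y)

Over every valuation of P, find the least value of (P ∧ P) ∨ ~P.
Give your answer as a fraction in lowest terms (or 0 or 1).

1/5

Take P = 1/5:
P ∧ P = 1/5 ∧ 1/5 = 1/5
~P = ~1/5 = 0
(P ∧ P) ∨ ~P = 1/5 ∨ 0 = 1/5
No assignment yields a value below 1/5, so this is the minimum.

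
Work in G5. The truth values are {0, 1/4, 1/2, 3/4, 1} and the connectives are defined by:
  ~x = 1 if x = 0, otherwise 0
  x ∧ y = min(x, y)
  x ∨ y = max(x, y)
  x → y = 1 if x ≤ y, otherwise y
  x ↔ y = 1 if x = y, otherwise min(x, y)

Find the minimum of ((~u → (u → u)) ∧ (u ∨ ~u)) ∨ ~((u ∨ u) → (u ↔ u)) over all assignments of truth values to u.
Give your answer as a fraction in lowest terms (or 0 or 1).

Take u = 1/4:
~u = ~1/4 = 0
u → u = 1/4 → 1/4 = 1
~u → (u → u) = 0 → 1 = 1
~u = ~1/4 = 0
u ∨ ~u = 1/4 ∨ 0 = 1/4
(~u → (u → u)) ∧ (u ∨ ~u) = 1 ∧ 1/4 = 1/4
u ∨ u = 1/4 ∨ 1/4 = 1/4
u ↔ u = 1/4 ↔ 1/4 = 1
(u ∨ u) → (u ↔ u) = 1/4 → 1 = 1
~((u ∨ u) → (u ↔ u)) = ~1 = 0
((~u → (u → u)) ∧ (u ∨ ~u)) ∨ ~((u ∨ u) → (u ↔ u)) = 1/4 ∨ 0 = 1/4
No assignment yields a value below 1/4, so this is the minimum.

1/4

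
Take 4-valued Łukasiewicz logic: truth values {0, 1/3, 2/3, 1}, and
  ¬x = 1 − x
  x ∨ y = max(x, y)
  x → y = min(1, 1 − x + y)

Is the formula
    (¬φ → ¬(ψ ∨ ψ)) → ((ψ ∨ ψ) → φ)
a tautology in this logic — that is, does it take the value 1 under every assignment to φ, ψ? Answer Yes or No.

Yes

φ = 0, ψ = 0 ↦ 1
φ = 0, ψ = 1/3 ↦ 1
φ = 0, ψ = 2/3 ↦ 1
φ = 0, ψ = 1 ↦ 1
φ = 1/3, ψ = 0 ↦ 1
φ = 1/3, ψ = 1/3 ↦ 1
φ = 1/3, ψ = 2/3 ↦ 1
φ = 1/3, ψ = 1 ↦ 1
φ = 2/3, ψ = 0 ↦ 1
φ = 2/3, ψ = 1/3 ↦ 1
φ = 2/3, ψ = 2/3 ↦ 1
φ = 2/3, ψ = 1 ↦ 1
φ = 1, ψ = 0 ↦ 1
φ = 1, ψ = 1/3 ↦ 1
φ = 1, ψ = 2/3 ↦ 1
φ = 1, ψ = 1 ↦ 1
Every assignment gives a value ≥ 1.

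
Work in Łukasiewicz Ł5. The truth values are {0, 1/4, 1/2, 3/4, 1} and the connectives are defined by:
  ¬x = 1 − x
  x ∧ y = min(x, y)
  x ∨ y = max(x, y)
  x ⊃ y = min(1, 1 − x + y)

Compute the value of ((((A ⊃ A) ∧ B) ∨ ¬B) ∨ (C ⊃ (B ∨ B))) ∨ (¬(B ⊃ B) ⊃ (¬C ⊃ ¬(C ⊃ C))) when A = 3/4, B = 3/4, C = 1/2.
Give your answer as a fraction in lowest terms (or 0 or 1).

1

A ⊃ A = 3/4 ⊃ 3/4 = 1
(A ⊃ A) ∧ B = 1 ∧ 3/4 = 3/4
¬B = ¬3/4 = 1/4
((A ⊃ A) ∧ B) ∨ ¬B = 3/4 ∨ 1/4 = 3/4
B ∨ B = 3/4 ∨ 3/4 = 3/4
C ⊃ (B ∨ B) = 1/2 ⊃ 3/4 = 1
(((A ⊃ A) ∧ B) ∨ ¬B) ∨ (C ⊃ (B ∨ B)) = 3/4 ∨ 1 = 1
B ⊃ B = 3/4 ⊃ 3/4 = 1
¬(B ⊃ B) = ¬1 = 0
¬C = ¬1/2 = 1/2
C ⊃ C = 1/2 ⊃ 1/2 = 1
¬(C ⊃ C) = ¬1 = 0
¬C ⊃ ¬(C ⊃ C) = 1/2 ⊃ 0 = 1/2
¬(B ⊃ B) ⊃ (¬C ⊃ ¬(C ⊃ C)) = 0 ⊃ 1/2 = 1
((((A ⊃ A) ∧ B) ∨ ¬B) ∨ (C ⊃ (B ∨ B))) ∨ (¬(B ⊃ B) ⊃ (¬C ⊃ ¬(C ⊃ C))) = 1 ∨ 1 = 1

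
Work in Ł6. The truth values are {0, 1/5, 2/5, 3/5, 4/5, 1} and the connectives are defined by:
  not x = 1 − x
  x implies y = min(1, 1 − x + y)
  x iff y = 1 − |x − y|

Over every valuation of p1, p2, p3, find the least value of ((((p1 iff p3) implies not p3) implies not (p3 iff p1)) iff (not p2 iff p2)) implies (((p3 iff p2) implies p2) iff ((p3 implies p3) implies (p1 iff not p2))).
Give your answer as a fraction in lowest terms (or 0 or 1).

Take p1 = 3/5, p2 = 1/5, p3 = 1/5:
p1 iff p3 = 3/5 iff 1/5 = 3/5
not p3 = not 1/5 = 4/5
(p1 iff p3) implies not p3 = 3/5 implies 4/5 = 1
p3 iff p1 = 1/5 iff 3/5 = 3/5
not (p3 iff p1) = not 3/5 = 2/5
((p1 iff p3) implies not p3) implies not (p3 iff p1) = 1 implies 2/5 = 2/5
not p2 = not 1/5 = 4/5
not p2 iff p2 = 4/5 iff 1/5 = 2/5
(((p1 iff p3) implies not p3) implies not (p3 iff p1)) iff (not p2 iff p2) = 2/5 iff 2/5 = 1
p3 iff p2 = 1/5 iff 1/5 = 1
(p3 iff p2) implies p2 = 1 implies 1/5 = 1/5
p3 implies p3 = 1/5 implies 1/5 = 1
not p2 = not 1/5 = 4/5
p1 iff not p2 = 3/5 iff 4/5 = 4/5
(p3 implies p3) implies (p1 iff not p2) = 1 implies 4/5 = 4/5
((p3 iff p2) implies p2) iff ((p3 implies p3) implies (p1 iff not p2)) = 1/5 iff 4/5 = 2/5
((((p1 iff p3) implies not p3) implies not (p3 iff p1)) iff (not p2 iff p2)) implies (((p3 iff p2) implies p2) iff ((p3 implies p3) implies (p1 iff not p2))) = 1 implies 2/5 = 2/5
No assignment yields a value below 2/5, so this is the minimum.

2/5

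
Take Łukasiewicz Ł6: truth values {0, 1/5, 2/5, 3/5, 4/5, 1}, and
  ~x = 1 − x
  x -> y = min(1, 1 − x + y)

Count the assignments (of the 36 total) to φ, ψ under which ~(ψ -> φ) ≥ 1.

1

value 1: 1 assignment (counts)
value 4/5: 2 assignments
value 3/5: 3 assignments
value 2/5: 4 assignments
value 1/5: 5 assignments
value 0: 21 assignments
So 1 of the 36 assignments meets the threshold.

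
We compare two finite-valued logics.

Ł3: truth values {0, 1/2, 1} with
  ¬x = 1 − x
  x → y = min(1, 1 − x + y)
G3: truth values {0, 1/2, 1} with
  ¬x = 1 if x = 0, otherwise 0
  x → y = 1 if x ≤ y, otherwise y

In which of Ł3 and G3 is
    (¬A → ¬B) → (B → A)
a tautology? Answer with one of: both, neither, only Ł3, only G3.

only Ł3

In Ł3: every assignment gives 1 — tautology.
In G3: at A = 1/2, B = 1 the value is 1/2 — not a tautology.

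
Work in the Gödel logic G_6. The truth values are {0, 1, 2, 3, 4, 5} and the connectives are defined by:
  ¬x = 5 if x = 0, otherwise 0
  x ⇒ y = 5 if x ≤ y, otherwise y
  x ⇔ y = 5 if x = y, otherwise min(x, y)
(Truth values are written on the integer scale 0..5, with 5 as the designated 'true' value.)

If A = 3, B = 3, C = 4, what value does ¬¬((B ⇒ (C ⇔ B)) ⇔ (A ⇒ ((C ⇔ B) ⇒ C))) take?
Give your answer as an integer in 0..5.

C ⇔ B = 4 ⇔ 3 = 3
B ⇒ (C ⇔ B) = 3 ⇒ 3 = 5
C ⇔ B = 4 ⇔ 3 = 3
(C ⇔ B) ⇒ C = 3 ⇒ 4 = 5
A ⇒ ((C ⇔ B) ⇒ C) = 3 ⇒ 5 = 5
(B ⇒ (C ⇔ B)) ⇔ (A ⇒ ((C ⇔ B) ⇒ C)) = 5 ⇔ 5 = 5
¬((B ⇒ (C ⇔ B)) ⇔ (A ⇒ ((C ⇔ B) ⇒ C))) = ¬5 = 0
¬¬((B ⇒ (C ⇔ B)) ⇔ (A ⇒ ((C ⇔ B) ⇒ C))) = ¬0 = 5

5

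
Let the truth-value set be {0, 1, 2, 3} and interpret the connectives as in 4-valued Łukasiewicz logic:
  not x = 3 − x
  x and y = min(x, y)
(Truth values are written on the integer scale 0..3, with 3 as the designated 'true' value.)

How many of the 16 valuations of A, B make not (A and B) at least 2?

A = 0, B = 0 ↦ 3  ≥
A = 0, B = 1 ↦ 3  ≥
A = 0, B = 2 ↦ 3  ≥
A = 0, B = 3 ↦ 3  ≥
A = 1, B = 0 ↦ 3  ≥
A = 1, B = 1 ↦ 2  ≥
A = 1, B = 2 ↦ 2  ≥
A = 1, B = 3 ↦ 2  ≥
A = 2, B = 0 ↦ 3  ≥
A = 2, B = 1 ↦ 2  ≥
A = 2, B = 2 ↦ 1  <
A = 2, B = 3 ↦ 1  <
A = 3, B = 0 ↦ 3  ≥
A = 3, B = 1 ↦ 2  ≥
A = 3, B = 2 ↦ 1  <
A = 3, B = 3 ↦ 0  <
So 12 of the 16 assignments meet the threshold.

12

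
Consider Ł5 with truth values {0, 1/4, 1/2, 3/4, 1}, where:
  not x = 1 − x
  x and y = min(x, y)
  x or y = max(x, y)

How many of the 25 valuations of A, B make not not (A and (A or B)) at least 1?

value 1: 5 assignments (counts)
value 3/4: 5 assignments
value 1/2: 5 assignments
value 1/4: 5 assignments
value 0: 5 assignments
So 5 of the 25 assignments meet the threshold.

5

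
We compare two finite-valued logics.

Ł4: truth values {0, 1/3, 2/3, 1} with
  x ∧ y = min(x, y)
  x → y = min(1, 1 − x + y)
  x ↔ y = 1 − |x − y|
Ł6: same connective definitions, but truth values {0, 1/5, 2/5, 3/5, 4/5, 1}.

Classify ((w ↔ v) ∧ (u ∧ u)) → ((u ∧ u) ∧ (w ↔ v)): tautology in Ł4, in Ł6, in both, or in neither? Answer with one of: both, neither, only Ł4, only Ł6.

both

In Ł4: every assignment gives 1 — tautology.
In Ł6: every assignment gives 1 — tautology.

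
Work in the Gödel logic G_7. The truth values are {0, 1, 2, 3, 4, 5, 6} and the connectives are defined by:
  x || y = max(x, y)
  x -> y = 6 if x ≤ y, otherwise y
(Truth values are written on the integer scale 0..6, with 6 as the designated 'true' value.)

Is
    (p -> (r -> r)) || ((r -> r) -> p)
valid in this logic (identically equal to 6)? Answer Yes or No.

Yes

At p = 4, r = 4, for instance:
r -> r = 4 -> 4 = 6
p -> (r -> r) = 4 -> 6 = 6
(r -> r) -> p = 6 -> 4 = 4
(p -> (r -> r)) || ((r -> r) -> p) = 6 || 4 = 6
and checking the remaining 48 assignments likewise gives ≥ 6 in every case.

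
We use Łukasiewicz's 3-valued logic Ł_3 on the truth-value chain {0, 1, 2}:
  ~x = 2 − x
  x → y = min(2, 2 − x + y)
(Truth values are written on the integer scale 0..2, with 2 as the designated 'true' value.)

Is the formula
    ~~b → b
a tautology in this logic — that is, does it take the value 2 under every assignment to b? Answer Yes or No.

b = 0 ↦ 2
b = 1 ↦ 2
b = 2 ↦ 2
Every assignment gives a value ≥ 2.

Yes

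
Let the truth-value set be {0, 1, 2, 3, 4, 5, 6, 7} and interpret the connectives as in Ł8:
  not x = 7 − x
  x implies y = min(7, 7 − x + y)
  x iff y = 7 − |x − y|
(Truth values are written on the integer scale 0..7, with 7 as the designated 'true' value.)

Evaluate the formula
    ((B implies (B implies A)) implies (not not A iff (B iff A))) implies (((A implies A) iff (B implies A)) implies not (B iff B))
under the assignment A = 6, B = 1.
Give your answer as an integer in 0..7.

B implies A = 1 implies 6 = 7
B implies (B implies A) = 1 implies 7 = 7
not A = not 6 = 1
not not A = not 1 = 6
B iff A = 1 iff 6 = 2
not not A iff (B iff A) = 6 iff 2 = 3
(B implies (B implies A)) implies (not not A iff (B iff A)) = 7 implies 3 = 3
A implies A = 6 implies 6 = 7
B implies A = 1 implies 6 = 7
(A implies A) iff (B implies A) = 7 iff 7 = 7
B iff B = 1 iff 1 = 7
not (B iff B) = not 7 = 0
((A implies A) iff (B implies A)) implies not (B iff B) = 7 implies 0 = 0
((B implies (B implies A)) implies (not not A iff (B iff A))) implies (((A implies A) iff (B implies A)) implies not (B iff B)) = 3 implies 0 = 4

4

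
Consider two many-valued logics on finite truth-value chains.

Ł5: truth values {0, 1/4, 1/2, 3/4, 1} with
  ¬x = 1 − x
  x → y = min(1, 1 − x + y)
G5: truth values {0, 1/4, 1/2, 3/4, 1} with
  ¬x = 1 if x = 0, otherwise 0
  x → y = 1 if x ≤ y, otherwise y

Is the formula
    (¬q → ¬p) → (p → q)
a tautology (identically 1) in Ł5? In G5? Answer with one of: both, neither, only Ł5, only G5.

only Ł5

In Ł5: every assignment gives 1 — tautology.
In G5: at p = 1/2, q = 1/4 the value is 1/4 — not a tautology.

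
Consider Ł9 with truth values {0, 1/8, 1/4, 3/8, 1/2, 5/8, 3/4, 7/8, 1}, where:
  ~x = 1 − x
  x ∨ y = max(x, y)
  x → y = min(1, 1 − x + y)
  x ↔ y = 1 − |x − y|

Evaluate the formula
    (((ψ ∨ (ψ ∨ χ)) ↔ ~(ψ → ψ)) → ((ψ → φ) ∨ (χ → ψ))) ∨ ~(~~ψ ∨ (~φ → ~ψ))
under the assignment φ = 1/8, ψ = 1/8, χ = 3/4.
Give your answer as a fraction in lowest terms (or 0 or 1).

1

ψ ∨ χ = 1/8 ∨ 3/4 = 3/4
ψ ∨ (ψ ∨ χ) = 1/8 ∨ 3/4 = 3/4
ψ → ψ = 1/8 → 1/8 = 1
~(ψ → ψ) = ~1 = 0
(ψ ∨ (ψ ∨ χ)) ↔ ~(ψ → ψ) = 3/4 ↔ 0 = 1/4
ψ → φ = 1/8 → 1/8 = 1
χ → ψ = 3/4 → 1/8 = 3/8
(ψ → φ) ∨ (χ → ψ) = 1 ∨ 3/8 = 1
((ψ ∨ (ψ ∨ χ)) ↔ ~(ψ → ψ)) → ((ψ → φ) ∨ (χ → ψ)) = 1/4 → 1 = 1
~ψ = ~1/8 = 7/8
~~ψ = ~7/8 = 1/8
~φ = ~1/8 = 7/8
~ψ = ~1/8 = 7/8
~φ → ~ψ = 7/8 → 7/8 = 1
~~ψ ∨ (~φ → ~ψ) = 1/8 ∨ 1 = 1
~(~~ψ ∨ (~φ → ~ψ)) = ~1 = 0
(((ψ ∨ (ψ ∨ χ)) ↔ ~(ψ → ψ)) → ((ψ → φ) ∨ (χ → ψ))) ∨ ~(~~ψ ∨ (~φ → ~ψ)) = 1 ∨ 0 = 1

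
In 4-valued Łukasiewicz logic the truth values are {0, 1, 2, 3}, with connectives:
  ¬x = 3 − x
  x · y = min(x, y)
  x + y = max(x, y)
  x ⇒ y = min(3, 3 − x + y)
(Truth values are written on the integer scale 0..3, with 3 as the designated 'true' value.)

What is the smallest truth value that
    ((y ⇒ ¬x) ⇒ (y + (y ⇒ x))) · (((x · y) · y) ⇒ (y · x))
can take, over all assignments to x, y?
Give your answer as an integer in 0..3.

Take x = 0, y = 1:
¬x = ¬0 = 3
y ⇒ ¬x = 1 ⇒ 3 = 3
y ⇒ x = 1 ⇒ 0 = 2
y + (y ⇒ x) = 1 + 2 = 2
(y ⇒ ¬x) ⇒ (y + (y ⇒ x)) = 3 ⇒ 2 = 2
x · y = 0 · 1 = 0
(x · y) · y = 0 · 1 = 0
y · x = 1 · 0 = 0
((x · y) · y) ⇒ (y · x) = 0 ⇒ 0 = 3
((y ⇒ ¬x) ⇒ (y + (y ⇒ x))) · (((x · y) · y) ⇒ (y · x)) = 2 · 3 = 2
No assignment yields a value below 2, so this is the minimum.

2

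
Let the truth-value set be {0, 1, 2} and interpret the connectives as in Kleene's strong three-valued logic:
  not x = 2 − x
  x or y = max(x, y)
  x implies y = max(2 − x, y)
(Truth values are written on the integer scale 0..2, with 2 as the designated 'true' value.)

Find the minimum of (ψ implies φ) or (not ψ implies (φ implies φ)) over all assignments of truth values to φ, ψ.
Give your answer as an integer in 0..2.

1

Take φ = 1, ψ = 1:
ψ implies φ = 1 implies 1 = 1
not ψ = not 1 = 1
φ implies φ = 1 implies 1 = 1
not ψ implies (φ implies φ) = 1 implies 1 = 1
(ψ implies φ) or (not ψ implies (φ implies φ)) = 1 or 1 = 1
No assignment yields a value below 1, so this is the minimum.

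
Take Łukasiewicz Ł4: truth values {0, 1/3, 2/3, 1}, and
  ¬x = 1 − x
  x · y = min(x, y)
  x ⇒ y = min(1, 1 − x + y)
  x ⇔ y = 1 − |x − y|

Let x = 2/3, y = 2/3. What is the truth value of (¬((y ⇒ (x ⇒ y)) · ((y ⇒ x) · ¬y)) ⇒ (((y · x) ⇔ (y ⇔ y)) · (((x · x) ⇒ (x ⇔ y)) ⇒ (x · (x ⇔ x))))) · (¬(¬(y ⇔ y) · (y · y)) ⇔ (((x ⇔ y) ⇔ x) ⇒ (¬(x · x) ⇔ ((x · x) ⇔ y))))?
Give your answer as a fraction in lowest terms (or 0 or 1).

2/3

x ⇒ y = 2/3 ⇒ 2/3 = 1
y ⇒ (x ⇒ y) = 2/3 ⇒ 1 = 1
y ⇒ x = 2/3 ⇒ 2/3 = 1
¬y = ¬2/3 = 1/3
(y ⇒ x) · ¬y = 1 · 1/3 = 1/3
(y ⇒ (x ⇒ y)) · ((y ⇒ x) · ¬y) = 1 · 1/3 = 1/3
¬((y ⇒ (x ⇒ y)) · ((y ⇒ x) · ¬y)) = ¬1/3 = 2/3
y · x = 2/3 · 2/3 = 2/3
y ⇔ y = 2/3 ⇔ 2/3 = 1
(y · x) ⇔ (y ⇔ y) = 2/3 ⇔ 1 = 2/3
x · x = 2/3 · 2/3 = 2/3
x ⇔ y = 2/3 ⇔ 2/3 = 1
(x · x) ⇒ (x ⇔ y) = 2/3 ⇒ 1 = 1
x ⇔ x = 2/3 ⇔ 2/3 = 1
x · (x ⇔ x) = 2/3 · 1 = 2/3
((x · x) ⇒ (x ⇔ y)) ⇒ (x · (x ⇔ x)) = 1 ⇒ 2/3 = 2/3
((y · x) ⇔ (y ⇔ y)) · (((x · x) ⇒ (x ⇔ y)) ⇒ (x · (x ⇔ x))) = 2/3 · 2/3 = 2/3
¬((y ⇒ (x ⇒ y)) · ((y ⇒ x) · ¬y)) ⇒ (((y · x) ⇔ (y ⇔ y)) · (((x · x) ⇒ (x ⇔ y)) ⇒ (x · (x ⇔ x)))) = 2/3 ⇒ 2/3 = 1
y ⇔ y = 2/3 ⇔ 2/3 = 1
¬(y ⇔ y) = ¬1 = 0
y · y = 2/3 · 2/3 = 2/3
¬(y ⇔ y) · (y · y) = 0 · 2/3 = 0
¬(¬(y ⇔ y) · (y · y)) = ¬0 = 1
x ⇔ y = 2/3 ⇔ 2/3 = 1
(x ⇔ y) ⇔ x = 1 ⇔ 2/3 = 2/3
x · x = 2/3 · 2/3 = 2/3
¬(x · x) = ¬2/3 = 1/3
x · x = 2/3 · 2/3 = 2/3
(x · x) ⇔ y = 2/3 ⇔ 2/3 = 1
¬(x · x) ⇔ ((x · x) ⇔ y) = 1/3 ⇔ 1 = 1/3
((x ⇔ y) ⇔ x) ⇒ (¬(x · x) ⇔ ((x · x) ⇔ y)) = 2/3 ⇒ 1/3 = 2/3
¬(¬(y ⇔ y) · (y · y)) ⇔ (((x ⇔ y) ⇔ x) ⇒ (¬(x · x) ⇔ ((x · x) ⇔ y))) = 1 ⇔ 2/3 = 2/3
(¬((y ⇒ (x ⇒ y)) · ((y ⇒ x) · ¬y)) ⇒ (((y · x) ⇔ (y ⇔ y)) · (((x · x) ⇒ (x ⇔ y)) ⇒ (x · (x ⇔ x))))) · (¬(¬(y ⇔ y) · (y · y)) ⇔ (((x ⇔ y) ⇔ x) ⇒ (¬(x · x) ⇔ ((x · x) ⇔ y)))) = 1 · 2/3 = 2/3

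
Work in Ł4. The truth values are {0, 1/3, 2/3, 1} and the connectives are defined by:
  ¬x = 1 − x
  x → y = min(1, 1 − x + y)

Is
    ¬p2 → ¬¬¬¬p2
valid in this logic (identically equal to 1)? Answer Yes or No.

Counterexample: take p2 = 0.
¬p2 = ¬0 = 1
¬p2 = ¬0 = 1
¬¬p2 = ¬1 = 0
¬¬¬p2 = ¬0 = 1
¬¬¬¬p2 = ¬1 = 0
¬p2 → ¬¬¬¬p2 = 1 → 0 = 0
This gives 0 ≠ 1.

No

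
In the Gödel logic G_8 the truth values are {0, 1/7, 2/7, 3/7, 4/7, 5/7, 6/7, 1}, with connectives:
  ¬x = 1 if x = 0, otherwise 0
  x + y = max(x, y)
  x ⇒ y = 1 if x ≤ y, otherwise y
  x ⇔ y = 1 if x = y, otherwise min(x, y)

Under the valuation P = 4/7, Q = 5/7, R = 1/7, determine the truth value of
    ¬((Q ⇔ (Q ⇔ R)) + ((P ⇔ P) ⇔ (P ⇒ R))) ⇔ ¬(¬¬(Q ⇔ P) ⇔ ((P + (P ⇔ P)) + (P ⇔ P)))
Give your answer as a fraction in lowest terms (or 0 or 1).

1

Q ⇔ R = 5/7 ⇔ 1/7 = 1/7
Q ⇔ (Q ⇔ R) = 5/7 ⇔ 1/7 = 1/7
P ⇔ P = 4/7 ⇔ 4/7 = 1
P ⇒ R = 4/7 ⇒ 1/7 = 1/7
(P ⇔ P) ⇔ (P ⇒ R) = 1 ⇔ 1/7 = 1/7
(Q ⇔ (Q ⇔ R)) + ((P ⇔ P) ⇔ (P ⇒ R)) = 1/7 + 1/7 = 1/7
¬((Q ⇔ (Q ⇔ R)) + ((P ⇔ P) ⇔ (P ⇒ R))) = ¬1/7 = 0
Q ⇔ P = 5/7 ⇔ 4/7 = 4/7
¬(Q ⇔ P) = ¬4/7 = 0
¬¬(Q ⇔ P) = ¬0 = 1
P ⇔ P = 4/7 ⇔ 4/7 = 1
P + (P ⇔ P) = 4/7 + 1 = 1
P ⇔ P = 4/7 ⇔ 4/7 = 1
(P + (P ⇔ P)) + (P ⇔ P) = 1 + 1 = 1
¬¬(Q ⇔ P) ⇔ ((P + (P ⇔ P)) + (P ⇔ P)) = 1 ⇔ 1 = 1
¬(¬¬(Q ⇔ P) ⇔ ((P + (P ⇔ P)) + (P ⇔ P))) = ¬1 = 0
¬((Q ⇔ (Q ⇔ R)) + ((P ⇔ P) ⇔ (P ⇒ R))) ⇔ ¬(¬¬(Q ⇔ P) ⇔ ((P + (P ⇔ P)) + (P ⇔ P))) = 0 ⇔ 0 = 1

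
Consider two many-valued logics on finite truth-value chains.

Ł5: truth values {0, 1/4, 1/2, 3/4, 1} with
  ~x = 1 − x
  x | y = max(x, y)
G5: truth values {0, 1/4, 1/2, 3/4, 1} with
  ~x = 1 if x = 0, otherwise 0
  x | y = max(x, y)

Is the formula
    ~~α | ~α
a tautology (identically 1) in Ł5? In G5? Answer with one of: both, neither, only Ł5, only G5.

only G5

In Ł5: at α = 1/4 the value is 3/4 — not a tautology.
In G5: every assignment gives 1 — tautology.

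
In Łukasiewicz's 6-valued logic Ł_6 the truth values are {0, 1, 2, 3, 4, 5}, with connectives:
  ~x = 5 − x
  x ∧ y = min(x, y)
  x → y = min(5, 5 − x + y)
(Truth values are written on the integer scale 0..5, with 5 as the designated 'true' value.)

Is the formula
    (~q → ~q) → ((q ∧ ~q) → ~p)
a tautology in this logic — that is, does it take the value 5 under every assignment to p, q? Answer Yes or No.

No

Counterexample: take p = 4, q = 2.
~q = ~2 = 3
~q = ~2 = 3
~q → ~q = 3 → 3 = 5
~q = ~2 = 3
q ∧ ~q = 2 ∧ 3 = 2
~p = ~4 = 1
(q ∧ ~q) → ~p = 2 → 1 = 4
(~q → ~q) → ((q ∧ ~q) → ~p) = 5 → 4 = 4
This gives 4 ≠ 5.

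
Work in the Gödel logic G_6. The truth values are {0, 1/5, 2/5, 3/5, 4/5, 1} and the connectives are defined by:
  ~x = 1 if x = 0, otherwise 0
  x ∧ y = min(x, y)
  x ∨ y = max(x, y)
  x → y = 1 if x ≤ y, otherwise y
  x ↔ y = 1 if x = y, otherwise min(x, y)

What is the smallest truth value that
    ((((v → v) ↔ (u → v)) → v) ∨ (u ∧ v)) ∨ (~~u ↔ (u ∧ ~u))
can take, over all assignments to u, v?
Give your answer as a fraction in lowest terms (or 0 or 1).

Take u = 1/5, v = 1/5:
v → v = 1/5 → 1/5 = 1
u → v = 1/5 → 1/5 = 1
(v → v) ↔ (u → v) = 1 ↔ 1 = 1
((v → v) ↔ (u → v)) → v = 1 → 1/5 = 1/5
u ∧ v = 1/5 ∧ 1/5 = 1/5
(((v → v) ↔ (u → v)) → v) ∨ (u ∧ v) = 1/5 ∨ 1/5 = 1/5
~u = ~1/5 = 0
~~u = ~0 = 1
~u = ~1/5 = 0
u ∧ ~u = 1/5 ∧ 0 = 0
~~u ↔ (u ∧ ~u) = 1 ↔ 0 = 0
((((v → v) ↔ (u → v)) → v) ∨ (u ∧ v)) ∨ (~~u ↔ (u ∧ ~u)) = 1/5 ∨ 0 = 1/5
No assignment yields a value below 1/5, so this is the minimum.

1/5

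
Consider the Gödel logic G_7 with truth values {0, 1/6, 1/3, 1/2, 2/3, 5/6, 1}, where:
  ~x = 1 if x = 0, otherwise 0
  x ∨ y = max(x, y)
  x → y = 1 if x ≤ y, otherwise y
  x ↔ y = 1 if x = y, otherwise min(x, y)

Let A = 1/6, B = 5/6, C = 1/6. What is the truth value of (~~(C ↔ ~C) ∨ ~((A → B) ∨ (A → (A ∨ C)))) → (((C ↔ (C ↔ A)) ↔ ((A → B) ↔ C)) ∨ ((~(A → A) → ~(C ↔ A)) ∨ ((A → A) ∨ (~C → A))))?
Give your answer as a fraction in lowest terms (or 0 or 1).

~C = ~1/6 = 0
C ↔ ~C = 1/6 ↔ 0 = 0
~(C ↔ ~C) = ~0 = 1
~~(C ↔ ~C) = ~1 = 0
A → B = 1/6 → 5/6 = 1
A ∨ C = 1/6 ∨ 1/6 = 1/6
A → (A ∨ C) = 1/6 → 1/6 = 1
(A → B) ∨ (A → (A ∨ C)) = 1 ∨ 1 = 1
~((A → B) ∨ (A → (A ∨ C))) = ~1 = 0
~~(C ↔ ~C) ∨ ~((A → B) ∨ (A → (A ∨ C))) = 0 ∨ 0 = 0
C ↔ A = 1/6 ↔ 1/6 = 1
C ↔ (C ↔ A) = 1/6 ↔ 1 = 1/6
A → B = 1/6 → 5/6 = 1
(A → B) ↔ C = 1 ↔ 1/6 = 1/6
(C ↔ (C ↔ A)) ↔ ((A → B) ↔ C) = 1/6 ↔ 1/6 = 1
A → A = 1/6 → 1/6 = 1
~(A → A) = ~1 = 0
C ↔ A = 1/6 ↔ 1/6 = 1
~(C ↔ A) = ~1 = 0
~(A → A) → ~(C ↔ A) = 0 → 0 = 1
A → A = 1/6 → 1/6 = 1
~C = ~1/6 = 0
~C → A = 0 → 1/6 = 1
(A → A) ∨ (~C → A) = 1 ∨ 1 = 1
(~(A → A) → ~(C ↔ A)) ∨ ((A → A) ∨ (~C → A)) = 1 ∨ 1 = 1
((C ↔ (C ↔ A)) ↔ ((A → B) ↔ C)) ∨ ((~(A → A) → ~(C ↔ A)) ∨ ((A → A) ∨ (~C → A))) = 1 ∨ 1 = 1
(~~(C ↔ ~C) ∨ ~((A → B) ∨ (A → (A ∨ C)))) → (((C ↔ (C ↔ A)) ↔ ((A → B) ↔ C)) ∨ ((~(A → A) → ~(C ↔ A)) ∨ ((A → A) ∨ (~C → A)))) = 0 → 1 = 1

1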